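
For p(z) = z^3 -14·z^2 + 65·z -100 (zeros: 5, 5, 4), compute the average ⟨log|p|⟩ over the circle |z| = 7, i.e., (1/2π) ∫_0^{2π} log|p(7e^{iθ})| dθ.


Zeros: 4, 5, 5; r = 7.
Inside |z| < r: 4, 5, 5. Outside (|z| ≥ r): ∅.
p(0) = -100, so log|p(0)| = log(100) = 4.6052.
Apply Jensen: I(r) = log|p(0)| + Σ_k log(r/|z_k|), summed over zeros inside |z| < r.
  log(r/|z_k|) for z_k = 5: log(7/5) = 0.3365
  log(r/|z_k|) for z_k = 5: log(7/5) = 0.3365
  log(r/|z_k|) for z_k = 4: log(7/4) = 0.5596
Sum over inside zeros: 1.2326.
I(r) = log|p(0)| + (inside sum) = 4.6052 + 1.2326 = 5.8377.
Closed form (all zeros inside, monic): I(r) = n·log(r) = 3·log(7) = 5.8377. ✓

I(r) ≈ 5.8377.


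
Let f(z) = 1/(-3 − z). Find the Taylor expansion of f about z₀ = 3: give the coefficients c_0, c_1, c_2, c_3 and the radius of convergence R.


Let w = z − z₀, so z = z₀ + w.
Then -3 − z = -3 − (z₀ + w) = (-3 − z₀) − w = -6 − w.
f(z) = 1/(-6 − w) = (1/(-6)) · 1/(1 − w/(-6)) = Σ_{n≥0} w^n / (-6)^(n+1).
So c_n = 1/(-6)^(n+1):
  c_0 = 1/(-6)^1 = -1/6.
  c_1 = 1/(-6)^2 = 1/36.
  c_2 = 1/(-6)^3 = -1/216.
  c_3 = 1/(-6)^4 = 1/1296.
The series is valid for |w/d| < 1, i.e. |z − z₀| < |d|.
Radius of convergence: R = |-3 − z₀| = |-6| = 6 (distance from z₀ to the singularity z = -3).

c_0 = -1/6, c_1 = 1/36, c_2 = -1/216, c_3 = 1/1296; R = 6.


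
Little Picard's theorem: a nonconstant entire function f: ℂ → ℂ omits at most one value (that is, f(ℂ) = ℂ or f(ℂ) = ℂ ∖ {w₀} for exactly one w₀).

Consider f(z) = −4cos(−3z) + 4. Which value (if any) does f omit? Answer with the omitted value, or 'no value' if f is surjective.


Little Picard bounds the complement of f(ℂ) to at most one point.
cos is entire and surjective onto ℂ: for every w ∈ ℂ, cos(ζ) = w has a solution ζ ∈ ℂ (e.g., via the complex inverse arccos). With ζ = −3z this gives z = ζ/(-3). Then -4·cos(−3z) takes every value in -4·ℂ = ℂ, and adding 4 is a bijection of ℂ. So f is surjective and omits no value. (Note: only on the real line is cos bounded by [−1, 1].)

Omitted value: no value.


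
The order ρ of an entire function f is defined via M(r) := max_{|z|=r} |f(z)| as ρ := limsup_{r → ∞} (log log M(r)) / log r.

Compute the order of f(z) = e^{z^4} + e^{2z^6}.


Each summand is entire of order 4 and 6 respectively (as in the single-exponential case). The order of a sum is at most the max of the orders, so ρ ≤ 6. For the lower bound: on |z|=r choose arg z so that 2z^6 is real positive; then |e^{2z^6}| = e^{2r^6} while |e^{1z^4}| ≤ e^{1r^4} = o(e^{2r^6}). So |f| ≥ e^{2r^6}(1 − o(1)) and ρ ≥ 6. Hence ρ = max(4, 6) = 6.
Therefore ρ = 6.

Order ρ = 6.


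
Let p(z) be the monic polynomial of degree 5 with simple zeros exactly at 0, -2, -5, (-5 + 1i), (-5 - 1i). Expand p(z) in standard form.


The polynomial is p(z) = ∏_{α ∈ S} (z − α), where S = {0, -2, -5, (-5 + 1i), (-5 - 1i)}.
Expanding the product yields: p(z) = z^5 + 17·z^4 + 106·z^3 + 282·z^2 + 260·z.
Note conjugate pairs combine to real quadratics: (z − (-5+1i))(z − (-5−1i)) = z² + 10z + 26.
The resulting polynomial has degree 5 and real coefficients as required.

p(z) = z^5 + 17·z^4 + 106·z^3 + 282·z^2 + 260·z.


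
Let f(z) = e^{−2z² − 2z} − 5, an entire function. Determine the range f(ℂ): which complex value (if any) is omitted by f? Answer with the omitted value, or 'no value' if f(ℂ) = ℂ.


Little Picard bounds the complement of f(ℂ) to at most one point.
The exponent g(z) = −2z² − 2z is a nonconstant polynomial, hence surjective onto ℂ. So e^{g(z)} takes every value in {e^w : w ∈ ℂ} = ℂ ∖ {0}. Adding -5 shifts the range to ℂ ∖ {-5}. f omits exactly -5.

Omitted value: -5.


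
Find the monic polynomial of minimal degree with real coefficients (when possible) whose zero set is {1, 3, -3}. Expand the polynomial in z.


The polynomial is p(z) = ∏_{α ∈ S} (z − α), where S = {1, 3, -3}.
Expanding the product yields: p(z) = z^3 -z^2 -9·z + 9.
The resulting polynomial has degree 3 and real coefficients as required.

p(z) = z^3 -z^2 -9·z + 9.


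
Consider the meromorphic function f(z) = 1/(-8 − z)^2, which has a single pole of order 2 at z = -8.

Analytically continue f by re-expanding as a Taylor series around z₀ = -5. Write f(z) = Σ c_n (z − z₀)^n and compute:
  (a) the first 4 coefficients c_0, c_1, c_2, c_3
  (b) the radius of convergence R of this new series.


Let w = z − z₀, so z = z₀ + w.
Then -8 − z = -8 − (z₀ + w) = (-8 − z₀) − w = -3 − w.
f(z) = 1/(-3 − w)^2 = (1/(-3)^2) · (1 − w/(-3))^{−2}.
By the binomial series (1−u)^{−2} = Σ_{n≥0} C(n+1, 1) u^n for |u|<1, with u = w/(-3):
  c_n = C(n+1, 1) / (-3)^(n+2).
  c_0 = 1/(-3)^2 = 1/9.
  c_1 = 2/(-3)^3 = -2/27.
  c_2 = 3/(-3)^4 = 1/27.
  c_3 = 4/(-3)^5 = -4/243.
The series is valid for |w/d| < 1, i.e. |z − z₀| < |d|.
Radius of convergence: R = |-8 − z₀| = |-3| = 3 (distance from z₀ to the singularity z = -8).

c_0 = 1/9, c_1 = -2/27, c_2 = 1/27, c_3 = -4/243; R = 3.


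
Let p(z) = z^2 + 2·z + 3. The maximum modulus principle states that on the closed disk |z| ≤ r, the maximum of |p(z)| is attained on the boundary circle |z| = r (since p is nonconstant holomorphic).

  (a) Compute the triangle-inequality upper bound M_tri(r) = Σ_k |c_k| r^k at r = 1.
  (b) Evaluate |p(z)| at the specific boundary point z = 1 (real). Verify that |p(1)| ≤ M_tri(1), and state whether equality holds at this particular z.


Coefficients: c_0 = 3, c_1 = 2, c_2 = 1. Radius r = 1.
Part (a). Triangle bound: M_tri(r) = Σ_k |c_k| r^k
  = |3|·1^0 + |2|·1^1 + |1|·1^2
  = 3 + 2 + 1 = 6.
This bounds M(r) := max_{|z|=r} |p(z)| from above; equality holds iff all terms c_k z^k can be made to align in phase at a single z on |z|=r.
Part (b). At z = 1 (real, on the circle |z| = r):
  p(1) = (3)·1^0 + (2)·1^1 + (1)·1^2 = 6.
  |p(1)| = 6.
Since all nonzero coefficients share the same sign, |p(1)| = 6 = M_tri(1); the triangle bound is attained at z = 1, so in fact M(r) = 6.

M_tri(1) = 6; |p(1)| = 6; equality at z=1: yes.


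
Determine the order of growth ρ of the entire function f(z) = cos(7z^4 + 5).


Write cos(w) = (e^{iw} ± e^{−iw})/(2 or 2i), so |cos(w)| ≤ e^{|w|}. With w = 7z^4 + 5, |w| ≤ 7r^4 + 5 on |z|=r, giving M(r) ≤ e^{7r^4 + 5} and ρ ≤ 4. For the lower bound, choose z on |z|=r with 7z^4 purely imaginary of modulus 7r^4; then |cos(7z^4 + 5)| grows like e^{7r^4}/2, so ρ ≥ 4. Hence ρ = 4.
Therefore ρ = 4.

Order ρ = 4.


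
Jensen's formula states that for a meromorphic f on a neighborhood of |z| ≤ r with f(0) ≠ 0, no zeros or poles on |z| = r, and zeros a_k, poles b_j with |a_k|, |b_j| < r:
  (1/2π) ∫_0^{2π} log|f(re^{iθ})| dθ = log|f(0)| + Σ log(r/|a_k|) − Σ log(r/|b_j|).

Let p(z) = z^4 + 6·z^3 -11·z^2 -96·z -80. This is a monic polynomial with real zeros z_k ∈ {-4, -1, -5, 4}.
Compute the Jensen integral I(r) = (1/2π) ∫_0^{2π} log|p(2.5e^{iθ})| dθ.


Zeros: -5, -4, -1, 4; r = 2.5.
Inside |z| < r: -1. Outside (|z| ≥ r): -5, -4, 4.
p(0) = -80, so log|p(0)| = log(80) = 4.3820.
Apply Jensen: I(r) = log|p(0)| + Σ_k log(r/|z_k|), summed over zeros inside |z| < r.
  log(r/|z_k|) for z_k = -1: log(2.5/1) = 0.9163
  Outside zeros (-5, -4, 4) contribute nothing to the Jensen sum.
Sum over inside zeros: 0.9163.
I(r) = log|p(0)| + (inside sum) = 4.3820 + 0.9163 = 5.2983.
Note: since some zeros are outside |z| ≤ r, the simplified n·log(r) form does NOT apply — only the inside zeros contribute.

I(r) ≈ 5.2983.


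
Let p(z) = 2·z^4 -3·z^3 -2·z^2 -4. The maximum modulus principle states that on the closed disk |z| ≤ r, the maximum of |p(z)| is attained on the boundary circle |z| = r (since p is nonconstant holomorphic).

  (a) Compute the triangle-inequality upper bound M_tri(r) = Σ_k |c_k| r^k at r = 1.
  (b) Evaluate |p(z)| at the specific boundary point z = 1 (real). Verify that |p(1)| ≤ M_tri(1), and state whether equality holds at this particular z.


Coefficients: c_0 = -4, c_1 = 0, c_2 = -2, c_3 = -3, c_4 = 2. Radius r = 1.
Part (a). Triangle bound: M_tri(r) = Σ_k |c_k| r^k
  = |-4|·1^0 + |0|·1^1 + |-2|·1^2 + |-3|·1^3 + |2|·1^4
  = 4 + 0 + 2 + 3 + 2 = 11.
This bounds M(r) := max_{|z|=r} |p(z)| from above; equality holds iff all terms c_k z^k can be made to align in phase at a single z on |z|=r.
Part (b). At z = 1 (real, on the circle |z| = r):
  p(1) = (-4)·1^0 + (0)·1^1 + (-2)·1^2 + (-3)·1^3 + (2)·1^4 = -7.
  |p(1)| = 7.
Check: |p(1)| = 7 ≤ 11 = M_tri(1). ✓ Equality does not hold at z = 1 (the coefficients have mixed signs, so the terms do not all align in phase there).

M_tri(1) = 11; |p(1)| = 7; equality at z=1: no.


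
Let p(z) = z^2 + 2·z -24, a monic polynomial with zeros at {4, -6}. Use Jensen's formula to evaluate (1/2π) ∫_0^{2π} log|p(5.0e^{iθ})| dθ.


Zeros: -6, 4; r = 5.0.
Inside |z| < r: 4. Outside (|z| ≥ r): -6.
p(0) = -24, so log|p(0)| = log(24) = 3.1781.
Apply Jensen: I(r) = log|p(0)| + Σ_k log(r/|z_k|), summed over zeros inside |z| < r.
  log(r/|z_k|) for z_k = 4: log(5.0/4) = 0.2231
  Outside zeros (-6) contribute nothing to the Jensen sum.
Sum over inside zeros: 0.2231.
I(r) = log|p(0)| + (inside sum) = 3.1781 + 0.2231 = 3.4012.
Note: since some zeros are outside |z| ≤ r, the simplified n·log(r) form does NOT apply — only the inside zeros contribute.

I(r) ≈ 3.4012.


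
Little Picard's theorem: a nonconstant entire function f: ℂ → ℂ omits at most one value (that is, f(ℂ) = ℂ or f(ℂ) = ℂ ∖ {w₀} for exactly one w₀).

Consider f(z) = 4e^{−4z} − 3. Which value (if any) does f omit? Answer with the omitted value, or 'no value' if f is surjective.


Little Picard bounds the complement of f(ℂ) to at most one point.
e^{−4z} is never zero on ℂ, so 4·e^{−4z} takes every value in ℂ ∖ {0}. Adding -3 shifts the range to ℂ ∖ {-3}. Thus f omits exactly the value -3.

Omitted value: -3.


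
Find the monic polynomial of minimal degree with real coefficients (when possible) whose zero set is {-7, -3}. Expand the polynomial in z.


The polynomial is p(z) = ∏_{α ∈ S} (z − α), where S = {-7, -3}.
Expanding the product yields: p(z) = z^2 + 10·z + 21.
The resulting polynomial has degree 2 and real coefficients as required.

p(z) = z^2 + 10·z + 21.


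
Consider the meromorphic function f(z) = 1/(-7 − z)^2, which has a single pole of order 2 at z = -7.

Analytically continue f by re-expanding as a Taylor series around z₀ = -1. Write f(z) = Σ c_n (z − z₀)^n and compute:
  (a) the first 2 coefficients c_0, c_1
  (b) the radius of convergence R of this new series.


Let w = z − z₀, so z = z₀ + w.
Then -7 − z = -7 − (z₀ + w) = (-7 − z₀) − w = -6 − w.
f(z) = 1/(-6 − w)^2 = (1/(-6)^2) · (1 − w/(-6))^{−2}.
By the binomial series (1−u)^{−2} = Σ_{n≥0} C(n+1, 1) u^n for |u|<1, with u = w/(-6):
  c_n = C(n+1, 1) / (-6)^(n+2).
  c_0 = 1/(-6)^2 = 1/36.
  c_1 = 2/(-6)^3 = -1/108.
The series is valid for |w/d| < 1, i.e. |z − z₀| < |d|.
Radius of convergence: R = |-7 − z₀| = |-6| = 6 (distance from z₀ to the singularity z = -7).

c_0 = 1/36, c_1 = -1/108; R = 6.


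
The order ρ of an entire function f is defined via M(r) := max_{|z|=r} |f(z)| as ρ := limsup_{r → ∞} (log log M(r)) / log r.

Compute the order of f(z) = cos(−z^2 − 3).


Write cos(w) = (e^{iw} ± e^{−iw})/(2 or 2i), so |cos(w)| ≤ e^{|w|}. With w = −z^2 − 3, |w| ≤ 1r^2 + 3 on |z|=r, giving M(r) ≤ e^{1r^2 + 3} and ρ ≤ 2. For the lower bound, choose z on |z|=r with -1z^2 purely imaginary of modulus 1r^2; then |cos(−z^2 − 3)| grows like e^{1r^2}/2, so ρ ≥ 2. Hence ρ = 2.
Therefore ρ = 2.

Order ρ = 2.


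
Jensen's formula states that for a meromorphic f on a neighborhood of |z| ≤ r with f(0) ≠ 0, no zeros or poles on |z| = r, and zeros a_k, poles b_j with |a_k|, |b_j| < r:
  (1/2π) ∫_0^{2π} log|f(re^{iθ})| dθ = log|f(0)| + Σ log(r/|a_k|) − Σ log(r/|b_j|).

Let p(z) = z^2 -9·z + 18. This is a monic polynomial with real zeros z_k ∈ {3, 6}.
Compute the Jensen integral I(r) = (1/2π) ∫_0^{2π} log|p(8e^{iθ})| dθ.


Zeros: 3, 6; r = 8.
Inside |z| < r: 3, 6. Outside (|z| ≥ r): ∅.
p(0) = 18, so log|p(0)| = log(18) = 2.8904.
Apply Jensen: I(r) = log|p(0)| + Σ_k log(r/|z_k|), summed over zeros inside |z| < r.
  log(r/|z_k|) for z_k = 3: log(8/3) = 0.9808
  log(r/|z_k|) for z_k = 6: log(8/6) = 0.2877
Sum over inside zeros: 1.2685.
I(r) = log|p(0)| + (inside sum) = 2.8904 + 1.2685 = 4.1589.
Closed form (all zeros inside, monic): I(r) = n·log(r) = 2·log(8) = 4.1589. ✓

I(r) ≈ 4.1589.


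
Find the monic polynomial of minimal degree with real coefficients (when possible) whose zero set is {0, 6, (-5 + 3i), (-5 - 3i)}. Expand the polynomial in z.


The polynomial is p(z) = ∏_{α ∈ S} (z − α), where S = {0, 6, (-5 + 3i), (-5 - 3i)}.
Expanding the product yields: p(z) = z^4 + 4·z^3 -26·z^2 -204·z.
Note conjugate pairs combine to real quadratics: (z − (-5+3i))(z − (-5−3i)) = z² + 10z + 34.
The resulting polynomial has degree 4 and real coefficients as required.

p(z) = z^4 + 4·z^3 -26·z^2 -204·z.


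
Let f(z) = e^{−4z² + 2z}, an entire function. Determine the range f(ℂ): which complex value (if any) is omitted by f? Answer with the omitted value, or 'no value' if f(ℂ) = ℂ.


Little Picard bounds the complement of f(ℂ) to at most one point.
The exponent g(z) = −4z² + 2z is a nonconstant polynomial, hence surjective onto ℂ. So e^{g(z)} takes every value in {e^w : w ∈ ℂ} = ℂ ∖ {0}. Adding 0 shifts the range to ℂ ∖ {0}. f omits exactly 0.

Omitted value: 0.


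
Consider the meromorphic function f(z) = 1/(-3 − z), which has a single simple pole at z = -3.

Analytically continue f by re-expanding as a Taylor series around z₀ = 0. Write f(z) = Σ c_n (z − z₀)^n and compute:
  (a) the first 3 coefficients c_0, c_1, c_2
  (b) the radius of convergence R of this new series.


Let w = z − z₀, so z = z₀ + w.
Then -3 − z = -3 − (z₀ + w) = (-3 − z₀) − w = -3 − w.
f(z) = 1/(-3 − w) = (1/(-3)) · 1/(1 − w/(-3)) = Σ_{n≥0} w^n / (-3)^(n+1).
So c_n = 1/(-3)^(n+1):
  c_0 = 1/(-3)^1 = -1/3.
  c_1 = 1/(-3)^2 = 1/9.
  c_2 = 1/(-3)^3 = -1/27.
The series is valid for |w/d| < 1, i.e. |z − z₀| < |d|.
Radius of convergence: R = |-3 − z₀| = |-3| = 3 (distance from z₀ to the singularity z = -3).

c_0 = -1/3, c_1 = 1/9, c_2 = -1/27; R = 3.


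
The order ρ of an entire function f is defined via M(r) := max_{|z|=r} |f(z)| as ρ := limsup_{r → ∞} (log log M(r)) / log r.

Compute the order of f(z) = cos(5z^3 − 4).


Write cos(w) = (e^{iw} ± e^{−iw})/(2 or 2i), so |cos(w)| ≤ e^{|w|}. With w = 5z^3 − 4, |w| ≤ 5r^3 + 4 on |z|=r, giving M(r) ≤ e^{5r^3 + 4} and ρ ≤ 3. For the lower bound, choose z on |z|=r with 5z^3 purely imaginary of modulus 5r^3; then |cos(5z^3 − 4)| grows like e^{5r^3}/2, so ρ ≥ 3. Hence ρ = 3.
Therefore ρ = 3.

Order ρ = 3.


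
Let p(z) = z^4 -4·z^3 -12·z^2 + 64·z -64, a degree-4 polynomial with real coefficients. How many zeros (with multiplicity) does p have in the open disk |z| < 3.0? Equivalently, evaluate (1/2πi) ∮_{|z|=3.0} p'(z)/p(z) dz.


The zeros of p are: -4, 2, 2, 4.
Their magnitudes are: 4, 2, 2, 4.
Zeros with |z| < R = 3.0: 2, 2.
Count = 2.
By the argument principle, (1/2πi) ∮_{|z|=R} p'(z)/p(z) dz equals exactly this count.

Number of zeros inside |z| < 3.0: 2.


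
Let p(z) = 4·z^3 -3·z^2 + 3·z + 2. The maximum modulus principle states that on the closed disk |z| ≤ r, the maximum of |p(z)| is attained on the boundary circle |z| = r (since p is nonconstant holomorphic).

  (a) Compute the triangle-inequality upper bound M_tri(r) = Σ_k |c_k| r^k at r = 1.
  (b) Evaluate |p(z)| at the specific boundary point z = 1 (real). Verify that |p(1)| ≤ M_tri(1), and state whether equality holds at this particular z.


Coefficients: c_0 = 2, c_1 = 3, c_2 = -3, c_3 = 4. Radius r = 1.
Part (a). Triangle bound: M_tri(r) = Σ_k |c_k| r^k
  = |2|·1^0 + |3|·1^1 + |-3|·1^2 + |4|·1^3
  = 2 + 3 + 3 + 4 = 12.
This bounds M(r) := max_{|z|=r} |p(z)| from above; equality holds iff all terms c_k z^k can be made to align in phase at a single z on |z|=r.
Part (b). At z = 1 (real, on the circle |z| = r):
  p(1) = (2)·1^0 + (3)·1^1 + (-3)·1^2 + (4)·1^3 = 6.
  |p(1)| = 6.
Check: |p(1)| = 6 ≤ 12 = M_tri(1). ✓ Equality does not hold at z = 1 (the coefficients have mixed signs, so the terms do not all align in phase there).

M_tri(1) = 12; |p(1)| = 6; equality at z=1: no.


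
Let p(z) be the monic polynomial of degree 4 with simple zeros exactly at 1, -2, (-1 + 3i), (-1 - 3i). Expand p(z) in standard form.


The polynomial is p(z) = ∏_{α ∈ S} (z − α), where S = {1, -2, (-1 + 3i), (-1 - 3i)}.
Expanding the product yields: p(z) = z^4 + 3·z^3 + 10·z^2 + 6·z -20.
Note conjugate pairs combine to real quadratics: (z − (-1+3i))(z − (-1−3i)) = z² + 2z + 10.
The resulting polynomial has degree 4 and real coefficients as required.

p(z) = z^4 + 3·z^3 + 10·z^2 + 6·z -20.


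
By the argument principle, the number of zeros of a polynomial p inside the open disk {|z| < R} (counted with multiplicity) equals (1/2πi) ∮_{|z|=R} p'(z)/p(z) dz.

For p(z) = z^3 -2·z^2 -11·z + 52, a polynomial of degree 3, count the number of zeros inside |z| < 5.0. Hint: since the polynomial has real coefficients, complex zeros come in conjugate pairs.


The zeros of p are: -4, (3 + 2i), (3 - 2i).
Their magnitudes are: 4, 3.606, 3.606.
Zeros with |z| < R = 5.0: -4, (3 + 2i), (3 - 2i).
Count = 3.
By the argument principle, (1/2πi) ∮_{|z|=R} p'(z)/p(z) dz equals exactly this count.

Number of zeros inside |z| < 5.0: 3.


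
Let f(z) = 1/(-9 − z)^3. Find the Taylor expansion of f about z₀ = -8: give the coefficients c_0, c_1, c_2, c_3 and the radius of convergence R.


Let w = z − z₀, so z = z₀ + w.
Then -9 − z = -9 − (z₀ + w) = (-9 − z₀) − w = -1 − w.
f(z) = 1/(-1 − w)^3 = (1/(-1)^3) · (1 − w/(-1))^{−3}.
By the binomial series (1−u)^{−3} = Σ_{n≥0} C(n+2, 2) u^n for |u|<1, with u = w/(-1):
  c_n = C(n+2, 2) / (-1)^(n+3).
  c_0 = 1/(-1)^3 = -1.
  c_1 = 3/(-1)^4 = 3.
  c_2 = 6/(-1)^5 = -6.
  c_3 = 10/(-1)^6 = 10.
The series is valid for |w/d| < 1, i.e. |z − z₀| < |d|.
Radius of convergence: R = |-9 − z₀| = |-1| = 1 (distance from z₀ to the singularity z = -9).

c_0 = -1, c_1 = 3, c_2 = -6, c_3 = 10; R = 1.


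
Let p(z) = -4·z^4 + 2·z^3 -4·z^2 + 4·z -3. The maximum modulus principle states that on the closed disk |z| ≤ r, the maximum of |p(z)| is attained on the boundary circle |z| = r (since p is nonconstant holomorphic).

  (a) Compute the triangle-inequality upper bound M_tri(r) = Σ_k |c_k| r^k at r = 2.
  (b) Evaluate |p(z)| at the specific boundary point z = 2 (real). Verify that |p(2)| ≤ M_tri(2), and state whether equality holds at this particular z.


Coefficients: c_0 = -3, c_1 = 4, c_2 = -4, c_3 = 2, c_4 = -4. Radius r = 2.
Part (a). Triangle bound: M_tri(r) = Σ_k |c_k| r^k
  = |-3|·2^0 + |4|·2^1 + |-4|·2^2 + |2|·2^3 + |-4|·2^4
  = 3 + 8 + 16 + 16 + 64 = 107.
This bounds M(r) := max_{|z|=r} |p(z)| from above; equality holds iff all terms c_k z^k can be made to align in phase at a single z on |z|=r.
Part (b). At z = 2 (real, on the circle |z| = r):
  p(2) = (-3)·2^0 + (4)·2^1 + (-4)·2^2 + (2)·2^3 + (-4)·2^4 = -59.
  |p(2)| = 59.
Check: |p(2)| = 59 ≤ 107 = M_tri(2). ✓ Equality does not hold at z = 2 (the coefficients have mixed signs, so the terms do not all align in phase there).

M_tri(2) = 107; |p(2)| = 59; equality at z=2: no.


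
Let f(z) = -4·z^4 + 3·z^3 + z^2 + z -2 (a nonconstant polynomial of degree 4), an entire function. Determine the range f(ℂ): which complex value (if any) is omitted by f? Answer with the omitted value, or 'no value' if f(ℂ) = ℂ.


Little Picard bounds the complement of f(ℂ) to at most one point.
For every w ∈ ℂ, the equation p(z) − w = 0 is a nonconstant polynomial in z and hence has at least one root by the fundamental theorem of algebra. So p is surjective onto ℂ, omitting no value.

Omitted value: no value.


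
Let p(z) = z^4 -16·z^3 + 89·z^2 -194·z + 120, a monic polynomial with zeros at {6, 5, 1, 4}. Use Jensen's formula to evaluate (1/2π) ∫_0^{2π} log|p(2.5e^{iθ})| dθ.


Zeros: 1, 4, 5, 6; r = 2.5.
Inside |z| < r: 1. Outside (|z| ≥ r): 4, 5, 6.
p(0) = 120, so log|p(0)| = log(120) = 4.7875.
Apply Jensen: I(r) = log|p(0)| + Σ_k log(r/|z_k|), summed over zeros inside |z| < r.
  log(r/|z_k|) for z_k = 1: log(2.5/1) = 0.9163
  Outside zeros (4, 5, 6) contribute nothing to the Jensen sum.
Sum over inside zeros: 0.9163.
I(r) = log|p(0)| + (inside sum) = 4.7875 + 0.9163 = 5.7038.
Note: since some zeros are outside |z| ≤ r, the simplified n·log(r) form does NOT apply — only the inside zeros contribute.

I(r) ≈ 5.7038.


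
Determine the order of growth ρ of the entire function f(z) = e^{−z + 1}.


|e^{−z + 1}| = e^{Re(-1·z) + 1} ≤ e^{1|z|^1 + 1} = e^{1r^1 + 1} on |z| = r, so ρ ≤ 1. Choosing z on |z|=r so that -1·z is real positive (always possible by picking arg z appropriately) gives |f(z)| = e^{1r^1 + 1}, matching the bound. The additive constant 1 does not affect log log M(r) ~ 1·log r. Hence ρ = 1.
Therefore ρ = 1.

Order ρ = 1.


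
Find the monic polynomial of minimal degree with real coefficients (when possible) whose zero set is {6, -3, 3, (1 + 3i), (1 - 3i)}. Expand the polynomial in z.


The polynomial is p(z) = ∏_{α ∈ S} (z − α), where S = {6, -3, 3, (1 + 3i), (1 - 3i)}.
Expanding the product yields: p(z) = z^5 -8·z^4 + 13·z^3 + 12·z^2 -198·z + 540.
Note conjugate pairs combine to real quadratics: (z − (1+3i))(z − (1−3i)) = z² − 2z + 10.
The resulting polynomial has degree 5 and real coefficients as required.

p(z) = z^5 -8·z^4 + 13·z^3 + 12·z^2 -198·z + 540.


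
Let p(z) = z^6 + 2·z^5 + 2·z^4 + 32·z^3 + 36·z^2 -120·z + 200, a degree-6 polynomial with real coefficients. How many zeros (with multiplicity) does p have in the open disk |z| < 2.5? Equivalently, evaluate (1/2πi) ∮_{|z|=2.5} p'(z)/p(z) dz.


The zeros of p are: (-3 + 1i), (-3 - 1i), (1 + 1i), (1 - 1i), (1 + 3i), (1 - 3i).
Their magnitudes are: 3.162, 3.162, 1.414, 1.414, 3.162, 3.162.
Zeros with |z| < R = 2.5: (1 + 1i), (1 - 1i).
Count = 2.
By the argument principle, (1/2πi) ∮_{|z|=R} p'(z)/p(z) dz equals exactly this count.

Number of zeros inside |z| < 2.5: 2.


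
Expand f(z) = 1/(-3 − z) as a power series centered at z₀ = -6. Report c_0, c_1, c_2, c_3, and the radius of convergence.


Let w = z − z₀, so z = z₀ + w.
Then -3 − z = -3 − (z₀ + w) = (-3 − z₀) − w = 3 − w.
f(z) = 1/(3 − w) = (1/(3)) · 1/(1 − w/(3)) = Σ_{n≥0} w^n / (3)^(n+1).
So c_n = 1/(3)^(n+1):
  c_0 = 1/(3)^1 = 1/3.
  c_1 = 1/(3)^2 = 1/9.
  c_2 = 1/(3)^3 = 1/27.
  c_3 = 1/(3)^4 = 1/81.
The series is valid for |w/d| < 1, i.e. |z − z₀| < |d|.
Radius of convergence: R = |-3 − z₀| = |3| = 3 (distance from z₀ to the singularity z = -3).

c_0 = 1/3, c_1 = 1/9, c_2 = 1/27, c_3 = 1/81; R = 3.


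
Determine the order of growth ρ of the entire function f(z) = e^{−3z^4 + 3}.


|e^{−3z^4 + 3}| = e^{Re(-3·z^4) + 3} ≤ e^{3|z|^4 + 3} = e^{3r^4 + 3} on |z| = r, so ρ ≤ 4. Choosing z on |z|=r so that -3·z^4 is real positive (always possible by picking arg z appropriately) gives |f(z)| = e^{3r^4 + 3}, matching the bound. The additive constant 3 does not affect log log M(r) ~ 4·log r. Hence ρ = 4.
Therefore ρ = 4.

Order ρ = 4.


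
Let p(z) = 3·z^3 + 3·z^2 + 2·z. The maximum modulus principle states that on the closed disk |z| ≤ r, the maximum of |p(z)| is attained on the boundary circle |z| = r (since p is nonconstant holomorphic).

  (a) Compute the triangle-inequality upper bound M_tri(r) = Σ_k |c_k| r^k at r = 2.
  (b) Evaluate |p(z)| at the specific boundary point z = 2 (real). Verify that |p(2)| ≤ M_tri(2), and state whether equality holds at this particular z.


Coefficients: c_0 = 0, c_1 = 2, c_2 = 3, c_3 = 3. Radius r = 2.
Part (a). Triangle bound: M_tri(r) = Σ_k |c_k| r^k
  = |0|·2^0 + |2|·2^1 + |3|·2^2 + |3|·2^3
  = 0 + 4 + 12 + 24 = 40.
This bounds M(r) := max_{|z|=r} |p(z)| from above; equality holds iff all terms c_k z^k can be made to align in phase at a single z on |z|=r.
Part (b). At z = 2 (real, on the circle |z| = r):
  p(2) = (0)·2^0 + (2)·2^1 + (3)·2^2 + (3)·2^3 = 40.
  |p(2)| = 40.
Since all nonzero coefficients share the same sign, |p(2)| = 40 = M_tri(2); the triangle bound is attained at z = 2, so in fact M(r) = 40.

M_tri(2) = 40; |p(2)| = 40; equality at z=2: yes.


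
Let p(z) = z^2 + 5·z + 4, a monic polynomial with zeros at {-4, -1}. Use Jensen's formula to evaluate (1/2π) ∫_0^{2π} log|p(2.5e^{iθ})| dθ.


Zeros: -4, -1; r = 2.5.
Inside |z| < r: -1. Outside (|z| ≥ r): -4.
p(0) = 4, so log|p(0)| = log(4) = 1.3863.
Apply Jensen: I(r) = log|p(0)| + Σ_k log(r/|z_k|), summed over zeros inside |z| < r.
  log(r/|z_k|) for z_k = -1: log(2.5/1) = 0.9163
  Outside zeros (-4) contribute nothing to the Jensen sum.
Sum over inside zeros: 0.9163.
I(r) = log|p(0)| + (inside sum) = 1.3863 + 0.9163 = 2.3026.
Note: since some zeros are outside |z| ≤ r, the simplified n·log(r) form does NOT apply — only the inside zeros contribute.

I(r) ≈ 2.3026.


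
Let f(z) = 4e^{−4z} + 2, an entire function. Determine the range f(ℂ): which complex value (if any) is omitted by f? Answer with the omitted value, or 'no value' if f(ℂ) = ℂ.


Little Picard bounds the complement of f(ℂ) to at most one point.
e^{−4z} is never zero on ℂ, so 4·e^{−4z} takes every value in ℂ ∖ {0}. Adding 2 shifts the range to ℂ ∖ {2}. Thus f omits exactly the value 2.

Omitted value: 2.


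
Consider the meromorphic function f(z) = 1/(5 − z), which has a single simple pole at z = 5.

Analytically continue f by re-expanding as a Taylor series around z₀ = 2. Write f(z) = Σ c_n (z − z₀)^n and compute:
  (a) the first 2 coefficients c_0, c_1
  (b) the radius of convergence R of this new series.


Let w = z − z₀, so z = z₀ + w.
Then 5 − z = 5 − (z₀ + w) = (5 − z₀) − w = 3 − w.
f(z) = 1/(3 − w) = (1/(3)) · 1/(1 − w/(3)) = Σ_{n≥0} w^n / (3)^(n+1).
So c_n = 1/(3)^(n+1):
  c_0 = 1/(3)^1 = 1/3.
  c_1 = 1/(3)^2 = 1/9.
The series is valid for |w/d| < 1, i.e. |z − z₀| < |d|.
Radius of convergence: R = |5 − z₀| = |3| = 3 (distance from z₀ to the singularity z = 5).

c_0 = 1/3, c_1 = 1/9; R = 3.


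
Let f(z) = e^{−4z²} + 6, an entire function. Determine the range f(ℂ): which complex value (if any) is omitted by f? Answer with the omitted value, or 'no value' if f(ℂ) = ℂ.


Little Picard bounds the complement of f(ℂ) to at most one point.
The exponent g(z) = −4z² is a nonconstant polynomial, hence surjective onto ℂ. So e^{g(z)} takes every value in {e^w : w ∈ ℂ} = ℂ ∖ {0}. Adding 6 shifts the range to ℂ ∖ {6}. f omits exactly 6.

Omitted value: 6.


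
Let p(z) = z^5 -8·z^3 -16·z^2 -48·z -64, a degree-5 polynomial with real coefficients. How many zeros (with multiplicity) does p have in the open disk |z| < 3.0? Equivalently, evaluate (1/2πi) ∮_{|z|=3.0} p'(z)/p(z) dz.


The zeros of p are: -2, 4, -2, (0 + 2i), (0 - 2i).
Their magnitudes are: 2, 4, 2, 2, 2.
Zeros with |z| < R = 3.0: -2, -2, (0 + 2i), (0 - 2i).
Count = 4.
By the argument principle, (1/2πi) ∮_{|z|=R} p'(z)/p(z) dz equals exactly this count.

Number of zeros inside |z| < 3.0: 4.


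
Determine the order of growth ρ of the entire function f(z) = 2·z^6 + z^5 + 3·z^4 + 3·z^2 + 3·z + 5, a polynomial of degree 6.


|f(z)| ≤ Σ|c_k|·r^k = O(r^6) as r → ∞. Polynomial growth is O(e^{r^ε}) for every ε > 0 (since r^6/e^{r^ε} → 0), so ρ ≤ ε for all ε > 0, i.e. ρ = 0. Every nonconstant polynomial has order 0.
Therefore ρ = 0.

Order ρ = 0.


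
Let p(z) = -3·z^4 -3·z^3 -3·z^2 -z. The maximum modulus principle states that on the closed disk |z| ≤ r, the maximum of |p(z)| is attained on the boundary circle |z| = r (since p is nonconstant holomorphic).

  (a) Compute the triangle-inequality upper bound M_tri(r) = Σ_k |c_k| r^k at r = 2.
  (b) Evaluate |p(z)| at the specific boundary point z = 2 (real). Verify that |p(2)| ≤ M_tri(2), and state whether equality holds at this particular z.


Coefficients: c_0 = 0, c_1 = -1, c_2 = -3, c_3 = -3, c_4 = -3. Radius r = 2.
Part (a). Triangle bound: M_tri(r) = Σ_k |c_k| r^k
  = |0|·2^0 + |-1|·2^1 + |-3|·2^2 + |-3|·2^3 + |-3|·2^4
  = 0 + 2 + 12 + 24 + 48 = 86.
This bounds M(r) := max_{|z|=r} |p(z)| from above; equality holds iff all terms c_k z^k can be made to align in phase at a single z on |z|=r.
Part (b). At z = 2 (real, on the circle |z| = r):
  p(2) = (0)·2^0 + (-1)·2^1 + (-3)·2^2 + (-3)·2^3 + (-3)·2^4 = -86.
  |p(2)| = 86.
Since all nonzero coefficients share the same sign, |p(2)| = 86 = M_tri(2); the triangle bound is attained at z = 2, so in fact M(r) = 86.

M_tri(2) = 86; |p(2)| = 86; equality at z=2: yes.


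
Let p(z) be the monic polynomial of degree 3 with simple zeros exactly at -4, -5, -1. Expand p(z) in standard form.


The polynomial is p(z) = ∏_{α ∈ S} (z − α), where S = {-4, -5, -1}.
Expanding the product yields: p(z) = z^3 + 10·z^2 + 29·z + 20.
The resulting polynomial has degree 3 and real coefficients as required.

p(z) = z^3 + 10·z^2 + 29·z + 20.


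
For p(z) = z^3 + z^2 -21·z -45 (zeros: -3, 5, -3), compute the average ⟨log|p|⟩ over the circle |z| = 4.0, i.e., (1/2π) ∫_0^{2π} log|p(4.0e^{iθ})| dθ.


Zeros: -3, -3, 5; r = 4.0.
Inside |z| < r: -3, -3. Outside (|z| ≥ r): 5.
p(0) = -45, so log|p(0)| = log(45) = 3.8067.
Apply Jensen: I(r) = log|p(0)| + Σ_k log(r/|z_k|), summed over zeros inside |z| < r.
  log(r/|z_k|) for z_k = -3: log(4.0/3) = 0.2877
  log(r/|z_k|) for z_k = -3: log(4.0/3) = 0.2877
  Outside zeros (5) contribute nothing to the Jensen sum.
Sum over inside zeros: 0.5754.
I(r) = log|p(0)| + (inside sum) = 3.8067 + 0.5754 = 4.3820.
Note: since some zeros are outside |z| ≤ r, the simplified n·log(r) form does NOT apply — only the inside zeros contribute.

I(r) ≈ 4.3820.


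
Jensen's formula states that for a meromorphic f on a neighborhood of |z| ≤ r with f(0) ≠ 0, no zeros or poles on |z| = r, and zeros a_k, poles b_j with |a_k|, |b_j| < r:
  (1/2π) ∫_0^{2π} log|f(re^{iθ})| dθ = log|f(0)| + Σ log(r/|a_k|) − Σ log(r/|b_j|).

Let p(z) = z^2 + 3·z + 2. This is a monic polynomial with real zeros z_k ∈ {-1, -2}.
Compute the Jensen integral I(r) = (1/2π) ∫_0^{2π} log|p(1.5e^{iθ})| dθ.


Zeros: -2, -1; r = 1.5.
Inside |z| < r: -1. Outside (|z| ≥ r): -2.
p(0) = 2, so log|p(0)| = log(2) = 0.6931.
Apply Jensen: I(r) = log|p(0)| + Σ_k log(r/|z_k|), summed over zeros inside |z| < r.
  log(r/|z_k|) for z_k = -1: log(1.5/1) = 0.4055
  Outside zeros (-2) contribute nothing to the Jensen sum.
Sum over inside zeros: 0.4055.
I(r) = log|p(0)| + (inside sum) = 0.6931 + 0.4055 = 1.0986.
Note: since some zeros are outside |z| ≤ r, the simplified n·log(r) form does NOT apply — only the inside zeros contribute.

I(r) ≈ 1.0986.


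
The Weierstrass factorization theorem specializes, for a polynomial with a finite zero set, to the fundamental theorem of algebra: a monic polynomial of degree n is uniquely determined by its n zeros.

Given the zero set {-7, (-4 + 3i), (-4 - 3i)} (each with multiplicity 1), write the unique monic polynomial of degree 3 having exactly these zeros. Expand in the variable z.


The polynomial is p(z) = ∏_{α ∈ S} (z − α), where S = {-7, (-4 + 3i), (-4 - 3i)}.
Expanding the product yields: p(z) = z^3 + 15·z^2 + 81·z + 175.
Note conjugate pairs combine to real quadratics: (z − (-4+3i))(z − (-4−3i)) = z² + 8z + 25.
The resulting polynomial has degree 3 and real coefficients as required.

p(z) = z^3 + 15·z^2 + 81·z + 175.


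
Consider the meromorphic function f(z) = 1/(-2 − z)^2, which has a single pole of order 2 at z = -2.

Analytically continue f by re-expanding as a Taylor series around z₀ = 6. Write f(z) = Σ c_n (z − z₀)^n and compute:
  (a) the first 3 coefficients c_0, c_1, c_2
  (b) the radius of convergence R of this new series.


Let w = z − z₀, so z = z₀ + w.
Then -2 − z = -2 − (z₀ + w) = (-2 − z₀) − w = -8 − w.
f(z) = 1/(-8 − w)^2 = (1/(-8)^2) · (1 − w/(-8))^{−2}.
By the binomial series (1−u)^{−2} = Σ_{n≥0} C(n+1, 1) u^n for |u|<1, with u = w/(-8):
  c_n = C(n+1, 1) / (-8)^(n+2).
  c_0 = 1/(-8)^2 = 1/64.
  c_1 = 2/(-8)^3 = -1/256.
  c_2 = 3/(-8)^4 = 3/4096.
The series is valid for |w/d| < 1, i.e. |z − z₀| < |d|.
Radius of convergence: R = |-2 − z₀| = |-8| = 8 (distance from z₀ to the singularity z = -2).

c_0 = 1/64, c_1 = -1/256, c_2 = 3/4096; R = 8.


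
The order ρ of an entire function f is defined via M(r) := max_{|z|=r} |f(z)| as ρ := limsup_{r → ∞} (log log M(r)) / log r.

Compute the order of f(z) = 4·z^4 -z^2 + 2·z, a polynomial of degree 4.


|f(z)| ≤ Σ|c_k|·r^k = O(r^4) as r → ∞. Polynomial growth is O(e^{r^ε}) for every ε > 0 (since r^4/e^{r^ε} → 0), so ρ ≤ ε for all ε > 0, i.e. ρ = 0. Every nonconstant polynomial has order 0.
Therefore ρ = 0.

Order ρ = 0.


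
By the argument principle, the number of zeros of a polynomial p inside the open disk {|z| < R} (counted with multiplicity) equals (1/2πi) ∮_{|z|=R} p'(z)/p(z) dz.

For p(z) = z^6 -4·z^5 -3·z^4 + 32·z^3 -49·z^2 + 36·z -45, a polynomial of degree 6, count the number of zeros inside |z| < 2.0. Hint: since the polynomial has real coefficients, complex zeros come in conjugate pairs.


The zeros of p are: -3, 3, (0 + 1i), (0 - 1i), (2 + 1i), (2 - 1i).
Their magnitudes are: 3, 3, 1, 1, 2.236, 2.236.
Zeros with |z| < R = 2.0: (0 + 1i), (0 - 1i).
Count = 2.
By the argument principle, (1/2πi) ∮_{|z|=R} p'(z)/p(z) dz equals exactly this count.

Number of zeros inside |z| < 2.0: 2.


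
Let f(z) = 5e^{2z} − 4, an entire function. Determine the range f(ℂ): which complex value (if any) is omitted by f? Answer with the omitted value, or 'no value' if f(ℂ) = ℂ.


Little Picard bounds the complement of f(ℂ) to at most one point.
e^{2z} is never zero on ℂ, so 5·e^{2z} takes every value in ℂ ∖ {0}. Adding -4 shifts the range to ℂ ∖ {-4}. Thus f omits exactly the value -4.

Omitted value: -4.


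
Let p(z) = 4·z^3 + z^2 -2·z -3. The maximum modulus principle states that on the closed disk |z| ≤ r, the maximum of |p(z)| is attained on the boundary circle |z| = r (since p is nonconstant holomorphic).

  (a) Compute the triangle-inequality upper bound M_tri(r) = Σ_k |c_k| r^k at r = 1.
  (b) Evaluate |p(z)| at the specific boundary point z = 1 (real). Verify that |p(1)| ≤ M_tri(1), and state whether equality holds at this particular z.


Coefficients: c_0 = -3, c_1 = -2, c_2 = 1, c_3 = 4. Radius r = 1.
Part (a). Triangle bound: M_tri(r) = Σ_k |c_k| r^k
  = |-3|·1^0 + |-2|·1^1 + |1|·1^2 + |4|·1^3
  = 3 + 2 + 1 + 4 = 10.
This bounds M(r) := max_{|z|=r} |p(z)| from above; equality holds iff all terms c_k z^k can be made to align in phase at a single z on |z|=r.
Part (b). At z = 1 (real, on the circle |z| = r):
  p(1) = (-3)·1^0 + (-2)·1^1 + (1)·1^2 + (4)·1^3 = 0.
  |p(1)| = 0.
Check: |p(1)| = 0 ≤ 10 = M_tri(1). ✓ Equality does not hold at z = 1 (the coefficients have mixed signs, so the terms do not all align in phase there).

M_tri(1) = 10; |p(1)| = 0; equality at z=1: no.


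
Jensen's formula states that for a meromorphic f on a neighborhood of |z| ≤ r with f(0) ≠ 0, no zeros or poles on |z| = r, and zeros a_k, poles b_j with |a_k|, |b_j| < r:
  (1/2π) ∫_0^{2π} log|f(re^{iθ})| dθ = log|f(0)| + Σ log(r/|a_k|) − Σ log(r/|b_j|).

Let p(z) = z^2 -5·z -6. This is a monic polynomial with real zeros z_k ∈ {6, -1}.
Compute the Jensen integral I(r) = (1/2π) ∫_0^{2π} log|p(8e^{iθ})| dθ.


Zeros: -1, 6; r = 8.
Inside |z| < r: -1, 6. Outside (|z| ≥ r): ∅.
p(0) = -6, so log|p(0)| = log(6) = 1.7918.
Apply Jensen: I(r) = log|p(0)| + Σ_k log(r/|z_k|), summed over zeros inside |z| < r.
  log(r/|z_k|) for z_k = 6: log(8/6) = 0.2877
  log(r/|z_k|) for z_k = -1: log(8/1) = 2.0794
Sum over inside zeros: 2.3671.
I(r) = log|p(0)| + (inside sum) = 1.7918 + 2.3671 = 4.1589.
Closed form (all zeros inside, monic): I(r) = n·log(r) = 2·log(8) = 4.1589. ✓

I(r) ≈ 4.1589.


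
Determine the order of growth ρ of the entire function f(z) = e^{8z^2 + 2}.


|e^{8z^2 + 2}| = e^{Re(8·z^2) + 2} ≤ e^{8|z|^2 + 2} = e^{8r^2 + 2} on |z| = r, so ρ ≤ 2. Choosing z on |z|=r so that 8·z^2 is real positive (always possible by picking arg z appropriately) gives |f(z)| = e^{8r^2 + 2}, matching the bound. The additive constant 2 does not affect log log M(r) ~ 2·log r. Hence ρ = 2.
Therefore ρ = 2.

Order ρ = 2.


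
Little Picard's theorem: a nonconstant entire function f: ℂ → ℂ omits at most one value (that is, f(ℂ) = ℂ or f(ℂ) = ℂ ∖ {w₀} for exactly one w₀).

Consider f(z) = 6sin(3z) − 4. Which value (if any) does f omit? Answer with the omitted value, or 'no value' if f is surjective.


Little Picard bounds the complement of f(ℂ) to at most one point.
sin is entire and surjective onto ℂ: for every w ∈ ℂ, sin(ζ) = w has a solution ζ ∈ ℂ (e.g., via the complex inverse arcsin). With ζ = 3z this gives z = ζ/(3). Then 6·sin(3z) takes every value in 6·ℂ = ℂ, and adding -4 is a bijection of ℂ. So f is surjective and omits no value. (Note: only on the real line is sin bounded by [−1, 1].)

Omitted value: no value.


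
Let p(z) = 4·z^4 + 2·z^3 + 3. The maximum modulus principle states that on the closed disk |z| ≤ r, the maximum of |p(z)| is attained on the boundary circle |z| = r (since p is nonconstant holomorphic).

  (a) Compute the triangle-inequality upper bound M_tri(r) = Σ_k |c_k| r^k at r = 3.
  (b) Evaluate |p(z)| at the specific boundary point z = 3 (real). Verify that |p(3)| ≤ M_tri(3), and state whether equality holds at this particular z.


Coefficients: c_0 = 3, c_1 = 0, c_2 = 0, c_3 = 2, c_4 = 4. Radius r = 3.
Part (a). Triangle bound: M_tri(r) = Σ_k |c_k| r^k
  = |3|·3^0 + |0|·3^1 + |0|·3^2 + |2|·3^3 + |4|·3^4
  = 3 + 0 + 0 + 54 + 324 = 381.
This bounds M(r) := max_{|z|=r} |p(z)| from above; equality holds iff all terms c_k z^k can be made to align in phase at a single z on |z|=r.
Part (b). At z = 3 (real, on the circle |z| = r):
  p(3) = (3)·3^0 + (0)·3^1 + (0)·3^2 + (2)·3^3 + (4)·3^4 = 381.
  |p(3)| = 381.
Since all nonzero coefficients share the same sign, |p(3)| = 381 = M_tri(3); the triangle bound is attained at z = 3, so in fact M(r) = 381.

M_tri(3) = 381; |p(3)| = 381; equality at z=3: yes.


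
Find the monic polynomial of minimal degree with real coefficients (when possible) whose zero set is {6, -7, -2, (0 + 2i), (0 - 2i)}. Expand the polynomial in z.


The polynomial is p(z) = ∏_{α ∈ S} (z − α), where S = {6, -7, -2, (0 + 2i), (0 - 2i)}.
Expanding the product yields: p(z) = z^5 + 3·z^4 -36·z^3 -72·z^2 -160·z -336.
Note conjugate pairs combine to real quadratics: (z − (0+2i))(z − (0−2i)) = z² + 4.
The resulting polynomial has degree 5 and real coefficients as required.

p(z) = z^5 + 3·z^4 -36·z^3 -72·z^2 -160·z -336.


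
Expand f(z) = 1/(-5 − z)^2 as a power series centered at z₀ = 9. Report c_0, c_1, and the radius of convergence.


Let w = z − z₀, so z = z₀ + w.
Then -5 − z = -5 − (z₀ + w) = (-5 − z₀) − w = -14 − w.
f(z) = 1/(-14 − w)^2 = (1/(-14)^2) · (1 − w/(-14))^{−2}.
By the binomial series (1−u)^{−2} = Σ_{n≥0} C(n+1, 1) u^n for |u|<1, with u = w/(-14):
  c_n = C(n+1, 1) / (-14)^(n+2).
  c_0 = 1/(-14)^2 = 1/196.
  c_1 = 2/(-14)^3 = -1/1372.
The series is valid for |w/d| < 1, i.e. |z − z₀| < |d|.
Radius of convergence: R = |-5 − z₀| = |-14| = 14 (distance from z₀ to the singularity z = -5).

c_0 = 1/196, c_1 = -1/1372; R = 14.
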